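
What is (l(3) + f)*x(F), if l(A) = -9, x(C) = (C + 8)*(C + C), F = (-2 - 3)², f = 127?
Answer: 194700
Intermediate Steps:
F = 25 (F = (-5)² = 25)
x(C) = 2*C*(8 + C) (x(C) = (8 + C)*(2*C) = 2*C*(8 + C))
(l(3) + f)*x(F) = (-9 + 127)*(2*25*(8 + 25)) = 118*(2*25*33) = 118*1650 = 194700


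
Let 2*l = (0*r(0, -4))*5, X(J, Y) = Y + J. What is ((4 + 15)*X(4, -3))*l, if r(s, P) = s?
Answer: 0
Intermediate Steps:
X(J, Y) = J + Y
l = 0 (l = ((0*0)*5)/2 = (0*5)/2 = (½)*0 = 0)
((4 + 15)*X(4, -3))*l = ((4 + 15)*(4 - 3))*0 = (19*1)*0 = 19*0 = 0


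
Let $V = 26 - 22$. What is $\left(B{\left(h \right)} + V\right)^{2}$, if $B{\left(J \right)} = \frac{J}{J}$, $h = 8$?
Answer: $25$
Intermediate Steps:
$V = 4$ ($V = 26 - 22 = 4$)
$B{\left(J \right)} = 1$
$\left(B{\left(h \right)} + V\right)^{2} = \left(1 + 4\right)^{2} = 5^{2} = 25$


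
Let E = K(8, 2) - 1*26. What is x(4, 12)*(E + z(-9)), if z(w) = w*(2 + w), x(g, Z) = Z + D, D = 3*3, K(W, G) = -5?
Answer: 672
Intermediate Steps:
D = 9
x(g, Z) = 9 + Z (x(g, Z) = Z + 9 = 9 + Z)
E = -31 (E = -5 - 1*26 = -5 - 26 = -31)
x(4, 12)*(E + z(-9)) = (9 + 12)*(-31 - 9*(2 - 9)) = 21*(-31 - 9*(-7)) = 21*(-31 + 63) = 21*32 = 672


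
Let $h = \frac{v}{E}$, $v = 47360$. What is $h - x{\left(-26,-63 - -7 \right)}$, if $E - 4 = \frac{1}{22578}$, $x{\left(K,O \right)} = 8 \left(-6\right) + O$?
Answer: $\frac{1078686632}{90313} \approx 11944.0$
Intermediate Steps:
$x{\left(K,O \right)} = -48 + O$
$E = \frac{90313}{22578}$ ($E = 4 + \frac{1}{22578} = \frac{90313}{22578} \approx 4.0$)
$h = \frac{1069294080}{90313}$ ($h = \frac{47360}{\frac{90313}{22578}} = 47360 \cdot \frac{22578}{90313} = \frac{1069294080}{90313} \approx 11840.0$)
$h - x{\left(-26,-63 - -7 \right)} = \frac{1069294080}{90313} - \left(-48 - 56\right) = \frac{1069294080}{90313} - -104 = \frac{1069294080}{90313} + 104 = \frac{1078686632}{90313}$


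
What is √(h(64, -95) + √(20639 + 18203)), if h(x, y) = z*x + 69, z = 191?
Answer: √(12293 + √38842) ≈ 111.76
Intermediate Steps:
h(x, y) = 69 + 191*x (h(x, y) = 191*x + 69 = 69 + 191*x)
√(h(64, -95) + √(20639 + 18203)) = √((69 + 191*64) + √(20639 + 18203)) = √((69 + 12224) + √38842) = √(12293 + √38842)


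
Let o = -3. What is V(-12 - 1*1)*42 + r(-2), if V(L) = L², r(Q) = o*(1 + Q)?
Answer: 7101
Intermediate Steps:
r(Q) = -3 - 3*Q (r(Q) = -3*(1 + Q) = -3 - 3*Q)
V(-12 - 1*1)*42 + r(-2) = (-12 - 1*1)²*42 + (-3 - 3*(-2)) = (-12 - 1)²*42 + (-3 + 6) = (-13)²*42 + 3 = 169*42 + 3 = 7098 + 3 = 7101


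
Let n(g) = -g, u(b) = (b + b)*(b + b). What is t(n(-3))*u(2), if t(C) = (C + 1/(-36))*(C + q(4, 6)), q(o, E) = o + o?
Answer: 4708/9 ≈ 523.11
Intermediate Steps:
u(b) = 4*b² (u(b) = (2*b)*(2*b) = 4*b²)
q(o, E) = 2*o
t(C) = (8 + C)*(-1/36 + C) (t(C) = (C + 1/(-36))*(C + 2*4) = (C - 1/36)*(C + 8) = (-1/36 + C)*(8 + C) = (8 + C)*(-1/36 + C))
t(n(-3))*u(2) = (-2/9 + (-1*(-3))² + 287*(-1*(-3))/36)*(4*2²) = (-2/9 + 3² + (287/36)*3)*(4*4) = (-2/9 + 9 + 287/12)*16 = (1177/36)*16 = 4708/9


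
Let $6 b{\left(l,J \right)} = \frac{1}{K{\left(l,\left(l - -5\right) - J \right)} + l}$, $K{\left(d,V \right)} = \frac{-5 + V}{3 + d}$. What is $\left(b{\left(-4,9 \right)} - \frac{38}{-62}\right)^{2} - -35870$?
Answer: $\frac{100518757369}{2802276} \approx 35870.0$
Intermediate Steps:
$K{\left(d,V \right)} = \frac{-5 + V}{3 + d}$
$b{\left(l,J \right)} = \frac{1}{6 \left(l + \frac{l - J}{3 + l}\right)}$ ($b{\left(l,J \right)} = \frac{1}{6 \left(\frac{-5 - \left(-5 + J - l\right)}{3 + l} + l\right)} = \frac{1}{6 \left(\frac{-5 + \left(5 + l - J\right)}{3 + l} + l\right)} = \frac{1}{6 \left(\frac{l - J}{3 + l} + l\right)} = \frac{1}{6 \left(l + \frac{l - J}{3 + l}\right)}$)
$\left(b{\left(-4,9 \right)} - \frac{38}{-62}\right)^{2} - -35870 = \left(\frac{3 - 4}{6 \left(\left(-4\right)^{2} - 9 + 4 \left(-4\right)\right)} - \frac{38}{-62}\right)^{2} - -35870 = \left(\frac{1}{6} \frac{1}{16 - 9 - 16} \left(-1\right) - - \frac{19}{31}\right)^{2} + 35870 = \left(\frac{1}{6} \frac{1}{-9} \left(-1\right) + \frac{19}{31}\right)^{2} + 35870 = \left(\frac{1}{6} \left(- \frac{1}{9}\right) \left(-1\right) + \frac{19}{31}\right)^{2} + 35870 = \left(\frac{1}{54} + \frac{19}{31}\right)^{2} + 35870 = \left(\frac{1057}{1674}\right)^{2} + 35870 = \frac{1117249}{2802276} + 35870 = \frac{100518757369}{2802276}$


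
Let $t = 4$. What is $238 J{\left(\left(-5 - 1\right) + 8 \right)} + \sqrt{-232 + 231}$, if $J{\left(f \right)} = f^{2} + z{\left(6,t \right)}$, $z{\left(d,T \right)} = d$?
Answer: $2380 + i \approx 2380.0 + 1.0 i$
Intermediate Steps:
$J{\left(f \right)} = 6 + f^{2}$ ($J{\left(f \right)} = f^{2} + 6 = 6 + f^{2}$)
$238 J{\left(\left(-5 - 1\right) + 8 \right)} + \sqrt{-232 + 231} = 238 \left(6 + \left(\left(-5 - 1\right) + 8\right)^{2}\right) + \sqrt{-232 + 231} = 238 \left(6 + \left(-6 + 8\right)^{2}\right) + \sqrt{-1} = 238 \left(6 + 2^{2}\right) + i = 238 \left(6 + 4\right) + i = 238 \cdot 10 + i = 2380 + i$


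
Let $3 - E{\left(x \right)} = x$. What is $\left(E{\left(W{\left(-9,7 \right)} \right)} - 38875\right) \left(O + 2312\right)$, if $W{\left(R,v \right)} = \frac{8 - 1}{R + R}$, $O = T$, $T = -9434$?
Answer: $\frac{830530843}{3} \approx 2.7684 \cdot 10^{8}$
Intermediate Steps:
$O = -9434$
$W{\left(R,v \right)} = \frac{7}{2 R}$
$E{\left(x \right)} = 3 - x$
$\left(E{\left(W{\left(-9,7 \right)} \right)} - 38875\right) \left(O + 2312\right) = \left(\left(3 - \frac{7}{2 \left(-9\right)}\right) - 38875\right) \left(-9434 + 2312\right) = \left(\left(3 - \frac{7}{2} \left(- \frac{1}{9}\right)\right) - 38875\right) \left(-7122\right) = \left(\left(3 - - \frac{7}{18}\right) - 38875\right) \left(-7122\right) = \left(\left(3 + \frac{7}{18}\right) - 38875\right) \left(-7122\right) = \left(\frac{61}{18} - 38875\right) \left(-7122\right) = \left(- \frac{699689}{18}\right) \left(-7122\right) = \frac{830530843}{3}$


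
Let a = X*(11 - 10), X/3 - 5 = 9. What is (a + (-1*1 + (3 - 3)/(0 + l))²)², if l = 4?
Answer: 1849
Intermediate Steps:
X = 42 (X = 15 + 3*9 = 15 + 27 = 42)
a = 42 (a = 42*(11 - 10) = 42*1 = 42)
(a + (-1*1 + (3 - 3)/(0 + l))²)² = (42 + (-1*1 + (3 - 3)/(0 + 4))²)² = (42 + (-1 + 0/4)²)² = (42 + (-1 + 0*(¼))²)² = (42 + (-1 + 0)²)² = (42 + (-1)²)² = (42 + 1)² = 43² = 1849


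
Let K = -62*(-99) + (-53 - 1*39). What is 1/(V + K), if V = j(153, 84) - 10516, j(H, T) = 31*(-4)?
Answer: -1/4594 ≈ -0.00021768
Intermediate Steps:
j(H, T) = -124
V = -10640 (V = -124 - 10516 = -10640)
K = 6046 (K = 6138 + (-53 - 39) = 6138 - 92 = 6046)
1/(V + K) = 1/(-10640 + 6046) = 1/(-4594) = -1/4594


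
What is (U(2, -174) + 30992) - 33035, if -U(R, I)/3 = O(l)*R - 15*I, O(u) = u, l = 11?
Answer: -9939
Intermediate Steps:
U(R, I) = -33*R + 45*I (U(R, I) = -3*(11*R - 15*I) = -3*(-15*I + 11*R) = -33*R + 45*I)
(U(2, -174) + 30992) - 33035 = ((-33*2 + 45*(-174)) + 30992) - 33035 = ((-66 - 7830) + 30992) - 33035 = (-7896 + 30992) - 33035 = 23096 - 33035 = -9939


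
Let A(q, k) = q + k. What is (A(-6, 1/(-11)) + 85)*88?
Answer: 6944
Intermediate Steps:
A(q, k) = k + q
(A(-6, 1/(-11)) + 85)*88 = ((1/(-11) - 6) + 85)*88 = ((-1/11 - 6) + 85)*88 = (-67/11 + 85)*88 = (868/11)*88 = 6944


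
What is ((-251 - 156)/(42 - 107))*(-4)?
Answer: -1628/65 ≈ -25.046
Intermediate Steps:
((-251 - 156)/(42 - 107))*(-4) = -407/(-65)*(-4) = -407*(-1/65)*(-4) = (407/65)*(-4) = -1628/65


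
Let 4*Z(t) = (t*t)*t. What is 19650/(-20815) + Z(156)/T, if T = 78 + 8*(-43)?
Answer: -1976082666/553679 ≈ -3569.0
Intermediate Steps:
Z(t) = t³/4 (Z(t) = ((t*t)*t)/4 = (t²*t)/4 = t³/4)
T = -266 (T = 78 - 344 = -266)
19650/(-20815) + Z(156)/T = 19650/(-20815) + ((¼)*156³)/(-266) = 19650*(-1/20815) + ((¼)*3796416)*(-1/266) = -3930/4163 + 949104*(-1/266) = -3930/4163 - 474552/133 = -1976082666/553679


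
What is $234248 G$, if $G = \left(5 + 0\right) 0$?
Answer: $0$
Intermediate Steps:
$G = 0$ ($G = 5 \cdot 0 = 0$)
$234248 G = 234248 \cdot 0 = 0$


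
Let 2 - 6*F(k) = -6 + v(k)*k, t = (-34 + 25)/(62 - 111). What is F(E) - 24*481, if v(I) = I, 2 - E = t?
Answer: -166291577/14406 ≈ -11543.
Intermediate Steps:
t = 9/49 (t = -9/(-49) = -9*(-1/49) = 9/49 ≈ 0.18367)
E = 89/49 (E = 2 - 1*9/49 = 2 - 9/49 = 89/49 ≈ 1.8163)
F(k) = 4/3 - k²/6 (F(k) = ⅓ - (-6 + k*k)/6 = ⅓ - (-6 + k²)/6 = ⅓ + (1 - k²/6) = 4/3 - k²/6)
F(E) - 24*481 = (4/3 - (89/49)²/6) - 24*481 = (4/3 - ⅙*7921/2401) - 1*11544 = (4/3 - 7921/14406) - 11544 = 11287/14406 - 11544 = -166291577/14406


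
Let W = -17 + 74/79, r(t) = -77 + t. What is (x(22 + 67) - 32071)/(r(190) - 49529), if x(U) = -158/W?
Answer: 40685617/62708904 ≈ 0.64880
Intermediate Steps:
W = -1269/79 (W = -17 + 74*(1/79) = -17 + 74/79 = -1269/79 ≈ -16.063)
x(U) = 12482/1269 (x(U) = -158/(-1269/79) = -158*(-79/1269) = 12482/1269)
(x(22 + 67) - 32071)/(r(190) - 49529) = (12482/1269 - 32071)/((-77 + 190) - 49529) = -40685617/(1269*(113 - 49529)) = -40685617/1269/(-49416) = -40685617/1269*(-1/49416) = 40685617/62708904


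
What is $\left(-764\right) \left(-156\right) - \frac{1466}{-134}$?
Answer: $\frac{7986061}{67} \approx 1.192 \cdot 10^{5}$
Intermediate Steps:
$\left(-764\right) \left(-156\right) - \frac{1466}{-134} = 119184 - - \frac{733}{67} = 119184 + \frac{733}{67} = \frac{7986061}{67}$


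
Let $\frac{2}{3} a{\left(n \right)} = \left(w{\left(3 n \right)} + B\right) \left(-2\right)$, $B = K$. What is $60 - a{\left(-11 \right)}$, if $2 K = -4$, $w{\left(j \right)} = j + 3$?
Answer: $-36$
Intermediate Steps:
$w{\left(j \right)} = 3 + j$
$K = -2$ ($K = \frac{1}{2} \left(-4\right) = -2$)
$B = -2$
$a{\left(n \right)} = -3 - 9 n$ ($a{\left(n \right)} = \frac{3 \left(\left(3 + 3 n\right) - 2\right) \left(-2\right)}{2} = \frac{3 \left(1 + 3 n\right) \left(-2\right)}{2} = \frac{3 \left(-2 - 6 n\right)}{2} = -3 - 9 n$)
$60 - a{\left(-11 \right)} = 60 - \left(-3 - -99\right) = 60 - \left(-3 + 99\right) = 60 - 96 = -36$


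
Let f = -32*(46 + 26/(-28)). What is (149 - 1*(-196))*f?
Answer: -3483120/7 ≈ -4.9759e+5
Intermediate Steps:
f = -10096/7 (f = -32*(46 + 26*(-1/28)) = -32*(46 - 13/14) = -32*631/14 = -10096/7 ≈ -1442.3)
(149 - 1*(-196))*f = (149 - 1*(-196))*(-10096/7) = (149 + 196)*(-10096/7) = 345*(-10096/7) = -3483120/7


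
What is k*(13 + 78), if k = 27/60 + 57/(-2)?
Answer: -51051/20 ≈ -2552.6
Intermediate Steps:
k = -561/20 (k = 27*(1/60) + 57*(-1/2) = 9/20 - 57/2 = -561/20 ≈ -28.050)
k*(13 + 78) = -561*(13 + 78)/20 = -561/20*91 = -51051/20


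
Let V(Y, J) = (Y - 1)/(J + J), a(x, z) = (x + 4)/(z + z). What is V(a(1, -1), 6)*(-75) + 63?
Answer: 679/8 ≈ 84.875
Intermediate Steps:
a(x, z) = (4 + x)/(2*z) (a(x, z) = (4 + x)/((2*z)) = (4 + x)*(1/(2*z)) = (4 + x)/(2*z))
V(Y, J) = (-1 + Y)/(2*J) (V(Y, J) = (-1 + Y)/((2*J)) = (-1 + Y)*(1/(2*J)) = (-1 + Y)/(2*J))
V(a(1, -1), 6)*(-75) + 63 = ((½)*(-1 + (½)*(4 + 1)/(-1))/6)*(-75) + 63 = ((½)*(⅙)*(-1 + (½)*(-1)*5))*(-75) + 63 = ((½)*(⅙)*(-1 - 5/2))*(-75) + 63 = ((½)*(⅙)*(-7/2))*(-75) + 63 = -7/24*(-75) + 63 = 175/8 + 63 = 679/8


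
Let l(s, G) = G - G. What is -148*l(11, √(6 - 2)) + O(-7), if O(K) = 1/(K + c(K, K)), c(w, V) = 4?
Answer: -⅓ ≈ -0.33333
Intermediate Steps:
l(s, G) = 0
O(K) = 1/(4 + K) (O(K) = 1/(K + 4) = 1/(4 + K))
-148*l(11, √(6 - 2)) + O(-7) = -148*0 + 1/(4 - 7) = 0 + 1/(-3) = 0 - ⅓ = -⅓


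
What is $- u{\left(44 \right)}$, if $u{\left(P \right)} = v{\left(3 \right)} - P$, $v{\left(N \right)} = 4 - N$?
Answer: $43$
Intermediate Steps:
$u{\left(P \right)} = 1 - P$ ($u{\left(P \right)} = \left(4 - 3\right) - P = 1 - P$)
$- u{\left(44 \right)} = - (1 - 44) = \left(-1\right) \left(-43\right) = 43$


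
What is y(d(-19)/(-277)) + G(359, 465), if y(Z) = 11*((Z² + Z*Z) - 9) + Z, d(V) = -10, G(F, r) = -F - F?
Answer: -62682623/76729 ≈ -816.94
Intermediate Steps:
G(F, r) = -2*F
y(Z) = -99 + Z + 22*Z² (y(Z) = 11*((Z² + Z²) - 9) + Z = 11*(2*Z² - 9) + Z = 11*(-9 + 2*Z²) + Z = (-99 + 22*Z²) + Z = -99 + Z + 22*Z²)
y(d(-19)/(-277)) + G(359, 465) = (-99 - 10/(-277) + 22*(-10/(-277))²) - 2*359 = (-99 - 10*(-1/277) + 22*(-10*(-1/277))²) - 718 = (-99 + 10/277 + 22*(10/277)²) - 718 = (-99 + 10/277 + 22*(100/76729)) - 718 = (-99 + 10/277 + 2200/76729) - 718 = -7591201/76729 - 718 = -62682623/76729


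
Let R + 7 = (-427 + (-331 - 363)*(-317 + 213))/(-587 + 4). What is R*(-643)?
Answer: 48758690/583 ≈ 83634.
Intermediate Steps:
R = -75830/583 (R = -7 + (-427 + (-331 - 363)*(-317 + 213))/(-587 + 4) = -7 + (-427 - 694*(-104))/(-583) = -7 + (-427 + 72176)*(-1/583) = -7 + 71749*(-1/583) = -7 - 71749/583 = -75830/583 ≈ -130.07)
R*(-643) = -75830/583*(-643) = 48758690/583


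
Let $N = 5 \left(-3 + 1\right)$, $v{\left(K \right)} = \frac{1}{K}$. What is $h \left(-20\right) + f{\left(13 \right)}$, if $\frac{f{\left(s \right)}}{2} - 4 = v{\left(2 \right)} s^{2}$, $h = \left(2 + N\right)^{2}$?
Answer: $-1103$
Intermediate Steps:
$N = -10$ ($N = 5 \left(-2\right) = -10$)
$h = 64$ ($h = \left(2 - 10\right)^{2} = \left(-8\right)^{2} = 64$)
$f{\left(s \right)} = 8 + s^{2}$ ($f{\left(s \right)} = 8 + 2 \frac{s^{2}}{2} = 8 + s^{2}$)
$h \left(-20\right) + f{\left(13 \right)} = 64 \left(-20\right) + \left(8 + 13^{2}\right) = -1280 + \left(8 + 169\right) = -1280 + 177 = -1103$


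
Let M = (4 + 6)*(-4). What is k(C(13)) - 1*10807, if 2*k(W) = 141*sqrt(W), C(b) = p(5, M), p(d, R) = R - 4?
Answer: -10807 + 141*I*sqrt(11) ≈ -10807.0 + 467.64*I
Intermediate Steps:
M = -40 (M = 10*(-4) = -40)
p(d, R) = -4 + R
C(b) = -44 (C(b) = -4 - 40 = -44)
k(W) = 141*sqrt(W)/2 (k(W) = (141*sqrt(W))/2 = 141*sqrt(W)/2)
k(C(13)) - 1*10807 = 141*sqrt(-44)/2 - 1*10807 = 141*(2*I*sqrt(11))/2 - 10807 = 141*I*sqrt(11) - 10807 = -10807 + 141*I*sqrt(11)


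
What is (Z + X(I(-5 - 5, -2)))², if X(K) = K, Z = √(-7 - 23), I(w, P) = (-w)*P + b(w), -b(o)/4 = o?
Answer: 370 + 40*I*√30 ≈ 370.0 + 219.09*I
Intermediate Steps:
b(o) = -4*o
I(w, P) = -4*w - P*w (I(w, P) = (-w)*P - 4*w = -P*w - 4*w = -4*w - P*w)
Z = I*√30 (Z = √(-30) = I*√30 ≈ 5.4772*I)
(Z + X(I(-5 - 5, -2)))² = (I*√30 + (-5 - 5)*(-4 - 1*(-2)))² = (I*√30 - 10*(-4 + 2))² = (I*√30 - 10*(-2))² = (I*√30 + 20)² = (20 + I*√30)²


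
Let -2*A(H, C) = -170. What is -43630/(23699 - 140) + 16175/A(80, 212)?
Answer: 75471655/400503 ≈ 188.44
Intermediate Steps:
A(H, C) = 85 (A(H, C) = -1/2*(-170) = 85)
-43630/(23699 - 140) + 16175/A(80, 212) = -43630/(23699 - 140) + 16175/85 = -43630/23559 + 16175*(1/85) = -43630*1/23559 + 3235/17 = -43630/23559 + 3235/17 = 75471655/400503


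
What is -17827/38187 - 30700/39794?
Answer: -940874269/759806739 ≈ -1.2383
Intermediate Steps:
-17827/38187 - 30700/39794 = -17827*1/38187 - 30700*1/39794 = -17827/38187 - 15350/19897 = -940874269/759806739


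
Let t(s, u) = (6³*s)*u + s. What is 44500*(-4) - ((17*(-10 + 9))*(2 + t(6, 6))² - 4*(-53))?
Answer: 1029862940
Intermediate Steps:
t(s, u) = s + 216*s*u (t(s, u) = (216*s)*u + s = 216*s*u + s = s + 216*s*u)
44500*(-4) - ((17*(-10 + 9))*(2 + t(6, 6))² - 4*(-53)) = 44500*(-4) - ((17*(-10 + 9))*(2 + 6*(1 + 216*6))² - 4*(-53)) = -178000 - ((17*(-1))*(2 + 6*(1 + 1296))² + 212) = -178000 - (-17*(2 + 6*1297)² + 212) = -178000 - (-17*(2 + 7782)² + 212) = -178000 - (-17*7784² + 212) = -178000 - (-17*60590656 + 212) = -178000 - (-1030041152 + 212) = -178000 - 1*(-1030040940) = -178000 + 1030040940 = 1029862940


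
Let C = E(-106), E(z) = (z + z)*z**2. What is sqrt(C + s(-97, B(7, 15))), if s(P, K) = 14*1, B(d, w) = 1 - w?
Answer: I*sqrt(2382018) ≈ 1543.4*I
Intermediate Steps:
s(P, K) = 14
E(z) = 2*z**3 (E(z) = (2*z)*z**2 = 2*z**3)
C = -2382032 (C = 2*(-106)**3 = 2*(-1191016) = -2382032)
sqrt(C + s(-97, B(7, 15))) = sqrt(-2382032 + 14) = sqrt(-2382018) = I*sqrt(2382018)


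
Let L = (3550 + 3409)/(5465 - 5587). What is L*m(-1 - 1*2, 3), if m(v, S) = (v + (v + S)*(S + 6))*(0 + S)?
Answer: 62631/122 ≈ 513.37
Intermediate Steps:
L = -6959/122 (L = 6959/(-122) = 6959*(-1/122) = -6959/122 ≈ -57.041)
m(v, S) = S*(v + (6 + S)*(S + v)) (m(v, S) = (v + (S + v)*(6 + S))*S = (v + (6 + S)*(S + v))*S = S*(v + (6 + S)*(S + v)))
L*m(-1 - 1*2, 3) = -20877*(3² + 6*3 + 7*(-1 - 1*2) + 3*(-1 - 1*2))/122 = -20877*(9 + 18 + 7*(-1 - 2) + 3*(-1 - 2))/122 = -20877*(9 + 18 + 7*(-3) + 3*(-3))/122 = -20877*(9 + 18 - 21 - 9)/122 = -20877*(-3)/122 = -6959/122*(-9) = 62631/122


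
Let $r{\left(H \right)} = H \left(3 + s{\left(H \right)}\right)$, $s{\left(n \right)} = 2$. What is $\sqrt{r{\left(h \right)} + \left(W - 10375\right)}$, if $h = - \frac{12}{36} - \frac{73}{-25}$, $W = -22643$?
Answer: $\frac{2 i \sqrt{1856535}}{15} \approx 181.67 i$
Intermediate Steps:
$h = \frac{194}{75}$ ($h = \left(-12\right) \frac{1}{36} - - \frac{73}{25} = - \frac{1}{3} + \frac{73}{25} = \frac{194}{75} \approx 2.5867$)
$r{\left(H \right)} = 5 H$ ($r{\left(H \right)} = H \left(3 + 2\right) = H 5 = 5 H$)
$\sqrt{r{\left(h \right)} + \left(W - 10375\right)} = \sqrt{5 \cdot \frac{194}{75} - 33018} = \sqrt{\frac{194}{15} - 33018} = \sqrt{- \frac{495076}{15}} = \frac{2 i \sqrt{1856535}}{15}$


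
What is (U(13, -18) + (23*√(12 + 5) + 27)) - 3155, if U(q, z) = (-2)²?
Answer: -3124 + 23*√17 ≈ -3029.2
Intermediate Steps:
U(q, z) = 4
(U(13, -18) + (23*√(12 + 5) + 27)) - 3155 = (4 + (23*√(12 + 5) + 27)) - 3155 = (4 + (23*√17 + 27)) - 3155 = (4 + (27 + 23*√17)) - 3155 = (31 + 23*√17) - 3155 = -3124 + 23*√17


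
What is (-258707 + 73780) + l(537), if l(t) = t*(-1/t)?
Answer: -184928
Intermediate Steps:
l(t) = -1
(-258707 + 73780) + l(537) = (-258707 + 73780) - 1 = -184927 - 1 = -184928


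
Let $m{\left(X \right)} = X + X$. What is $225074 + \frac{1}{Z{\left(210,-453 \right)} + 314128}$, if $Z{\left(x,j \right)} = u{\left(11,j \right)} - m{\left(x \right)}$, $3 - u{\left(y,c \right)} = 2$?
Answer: $\frac{70607739467}{313709} \approx 2.2507 \cdot 10^{5}$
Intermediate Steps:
$m{\left(X \right)} = 2 X$
$u{\left(y,c \right)} = 1$ ($u{\left(y,c \right)} = 3 - 2 = 1$)
$Z{\left(x,j \right)} = 1 - 2 x$
$225074 + \frac{1}{Z{\left(210,-453 \right)} + 314128} = 225074 + \frac{1}{\left(1 - 420\right) + 314128} = 225074 + \frac{1}{-419 + 314128} = 225074 + \frac{1}{313709} = \frac{70607739467}{313709}$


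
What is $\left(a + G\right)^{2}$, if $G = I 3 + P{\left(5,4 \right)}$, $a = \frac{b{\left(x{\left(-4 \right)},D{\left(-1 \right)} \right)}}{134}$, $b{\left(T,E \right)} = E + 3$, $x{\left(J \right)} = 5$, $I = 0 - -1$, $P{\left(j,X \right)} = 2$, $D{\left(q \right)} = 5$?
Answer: $\frac{114921}{4489} \approx 25.601$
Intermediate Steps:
$I = 1$ ($I = 0 + 1 = 1$)
$b{\left(T,E \right)} = 3 + E$
$a = \frac{4}{67}$ ($a = \frac{3 + 5}{134} = 8 \cdot \frac{1}{134} = \frac{4}{67} \approx 0.059702$)
$G = 5$ ($G = 1 \cdot 3 + 2 = 3 + 2 = 5$)
$\left(a + G\right)^{2} = \left(\frac{4}{67} + 5\right)^{2} = \left(\frac{339}{67}\right)^{2} = \frac{114921}{4489}$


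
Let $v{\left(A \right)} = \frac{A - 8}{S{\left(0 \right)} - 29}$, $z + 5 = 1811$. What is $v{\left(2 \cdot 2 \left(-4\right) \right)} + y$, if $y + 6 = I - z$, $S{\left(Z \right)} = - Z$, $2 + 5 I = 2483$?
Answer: $- \frac{190671}{145} \approx -1315.0$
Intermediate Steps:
$z = 1806$ ($z = -5 + 1811 = 1806$)
$I = \frac{2481}{5}$ ($I = - \frac{2}{5} + \frac{1}{5} \cdot 2483 = - \frac{2}{5} + \frac{2483}{5} = \frac{2481}{5} \approx 496.2$)
$y = - \frac{6579}{5}$ ($y = -6 + \left(\frac{2481}{5} - 1806\right) = -6 - \frac{6549}{5} = - \frac{6579}{5} \approx -1315.8$)
$v{\left(A \right)} = \frac{8}{29} - \frac{A}{29}$ ($v{\left(A \right)} = \frac{A - 8}{\left(-1\right) 0 - 29} = \frac{-8 + A}{0 - 29} = \frac{-8 + A}{-29} = \left(-8 + A\right) \left(- \frac{1}{29}\right) = \frac{8}{29} - \frac{A}{29}$)
$v{\left(2 \cdot 2 \left(-4\right) \right)} + y = \left(\frac{8}{29} - \frac{2 \cdot 2 \left(-4\right)}{29}\right) - \frac{6579}{5} = \left(\frac{8}{29} - \frac{4 \left(-4\right)}{29}\right) - \frac{6579}{5} = \left(\frac{8}{29} - - \frac{16}{29}\right) - \frac{6579}{5} = \left(\frac{8}{29} + \frac{16}{29}\right) - \frac{6579}{5} = \frac{24}{29} - \frac{6579}{5} = - \frac{190671}{145}$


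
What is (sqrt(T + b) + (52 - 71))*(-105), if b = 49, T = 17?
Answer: 1995 - 105*sqrt(66) ≈ 1142.0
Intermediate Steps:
(sqrt(T + b) + (52 - 71))*(-105) = (sqrt(17 + 49) + (52 - 71))*(-105) = (sqrt(66) - 19)*(-105) = (-19 + sqrt(66))*(-105) = 1995 - 105*sqrt(66)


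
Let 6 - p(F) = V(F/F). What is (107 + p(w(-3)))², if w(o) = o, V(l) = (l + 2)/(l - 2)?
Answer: 13456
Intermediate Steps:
V(l) = (2 + l)/(-2 + l)
p(F) = 9 (p(F) = 6 - (2 + F/F)/(-2 + F/F) = 6 - (2 + 1)/(-2 + 1) = 6 - 3/(-1) = 6 - (-1)*3 = 6 - 1*(-3) = 6 + 3 = 9)
(107 + p(w(-3)))² = (107 + 9)² = 116² = 13456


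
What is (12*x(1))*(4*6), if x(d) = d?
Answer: 288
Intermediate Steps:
(12*x(1))*(4*6) = (12*1)*(4*6) = 12*24 = 288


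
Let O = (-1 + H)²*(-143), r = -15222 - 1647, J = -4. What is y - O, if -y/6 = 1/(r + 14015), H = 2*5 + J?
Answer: 5101528/1427 ≈ 3575.0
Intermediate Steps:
r = -16869
H = 6 (H = 2*5 - 4 = 10 - 4 = 6)
y = 3/1427 (y = -6/(-16869 + 14015) = -6/(-2854) = -6*(-1/2854) = 3/1427 ≈ 0.0021023)
O = -3575 (O = (-1 + 6)²*(-143) = 5²*(-143) = 25*(-143) = -3575)
y - O = 3/1427 - 1*(-3575) = 3/1427 + 3575 = 5101528/1427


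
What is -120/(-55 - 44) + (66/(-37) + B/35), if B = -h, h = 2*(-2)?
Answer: -19546/42735 ≈ -0.45738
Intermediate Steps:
h = -4
B = 4 (B = -1*(-4) = 4)
-120/(-55 - 44) + (66/(-37) + B/35) = -120/(-55 - 44) + (66/(-37) + 4/35) = -120/(-99) + (66*(-1/37) + 4*(1/35)) = -1/99*(-120) + (-66/37 + 4/35) = 40/33 - 2162/1295 = -19546/42735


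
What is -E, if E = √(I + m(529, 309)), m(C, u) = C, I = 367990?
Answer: -√368519 ≈ -607.06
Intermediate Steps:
E = √368519 (E = √(367990 + 529) = √368519 ≈ 607.06)
-E = -√368519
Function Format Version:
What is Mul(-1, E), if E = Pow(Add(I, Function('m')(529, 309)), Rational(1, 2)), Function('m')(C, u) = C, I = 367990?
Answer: Mul(-1, Pow(368519, Rational(1, 2))) ≈ -607.06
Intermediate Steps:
E = Pow(368519, Rational(1, 2)) (E = Pow(Add(367990, 529), Rational(1, 2)) = Pow(368519, Rational(1, 2)) ≈ 607.06)
Mul(-1, E) = Mul(-1, Pow(368519, Rational(1, 2)))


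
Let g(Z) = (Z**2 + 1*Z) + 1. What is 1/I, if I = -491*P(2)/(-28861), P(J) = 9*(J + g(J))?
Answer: 28861/39771 ≈ 0.72568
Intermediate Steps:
g(Z) = 1 + Z + Z**2 (g(Z) = (Z**2 + Z) + 1 = (Z + Z**2) + 1 = 1 + Z + Z**2)
P(J) = 9 + 9*J**2 + 18*J (P(J) = 9*(J + (1 + J + J**2)) = 9*(1 + J**2 + 2*J) = 9 + 9*J**2 + 18*J)
I = 39771/28861 (I = -491*(9 + 9*2**2 + 18*2)/(-28861) = -491*(9 + 9*4 + 36)*(-1/28861) = -491*(9 + 36 + 36)*(-1/28861) = -491*81*(-1/28861) = -39771*(-1/28861) = 39771/28861 ≈ 1.3780)
1/I = 1/(39771/28861) = 28861/39771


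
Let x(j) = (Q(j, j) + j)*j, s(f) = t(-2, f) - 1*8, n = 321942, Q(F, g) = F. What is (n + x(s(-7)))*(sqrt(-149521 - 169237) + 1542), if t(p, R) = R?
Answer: 497128464 + 322392*I*sqrt(318758) ≈ 4.9713e+8 + 1.8202e+8*I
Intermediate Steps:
s(f) = -8 + f (s(f) = f - 1*8 = f - 8 = -8 + f)
x(j) = 2*j**2 (x(j) = (j + j)*j = (2*j)*j = 2*j**2)
(n + x(s(-7)))*(sqrt(-149521 - 169237) + 1542) = (321942 + 2*(-8 - 7)**2)*(sqrt(-149521 - 169237) + 1542) = (321942 + 2*(-15)**2)*(sqrt(-318758) + 1542) = (321942 + 2*225)*(I*sqrt(318758) + 1542) = (321942 + 450)*(1542 + I*sqrt(318758)) = 322392*(1542 + I*sqrt(318758)) = 497128464 + 322392*I*sqrt(318758)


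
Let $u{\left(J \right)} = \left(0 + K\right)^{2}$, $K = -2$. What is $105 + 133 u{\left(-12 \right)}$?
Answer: $637$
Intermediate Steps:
$u{\left(J \right)} = 4$ ($u{\left(J \right)} = \left(0 - 2\right)^{2} = \left(-2\right)^{2} = 4$)
$105 + 133 u{\left(-12 \right)} = 105 + 133 \cdot 4 = 105 + 532 = 637$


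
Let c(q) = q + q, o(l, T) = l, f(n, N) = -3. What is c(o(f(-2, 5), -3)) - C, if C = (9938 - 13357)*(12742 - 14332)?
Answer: -5436216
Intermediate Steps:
c(q) = 2*q
C = 5436210 (C = -3419*(-1590) = 5436210)
c(o(f(-2, 5), -3)) - C = 2*(-3) - 1*5436210 = -6 - 5436210 = -5436216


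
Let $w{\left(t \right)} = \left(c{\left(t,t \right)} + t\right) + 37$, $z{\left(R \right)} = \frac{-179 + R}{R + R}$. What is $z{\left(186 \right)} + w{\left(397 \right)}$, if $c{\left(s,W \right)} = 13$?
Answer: $\frac{166291}{372} \approx 447.02$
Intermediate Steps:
$z{\left(R \right)} = \frac{-179 + R}{2 R}$
$w{\left(t \right)} = 50 + t$ ($w{\left(t \right)} = \left(13 + t\right) + 37 = 50 + t$)
$z{\left(186 \right)} + w{\left(397 \right)} = \frac{-179 + 186}{2 \cdot 186} + \left(50 + 397\right) = \frac{1}{2} \cdot \frac{1}{186} \cdot 7 + 447 = \frac{7}{372} + 447 = \frac{166291}{372}$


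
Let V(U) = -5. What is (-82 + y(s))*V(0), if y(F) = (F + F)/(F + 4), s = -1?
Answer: 1240/3 ≈ 413.33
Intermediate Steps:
y(F) = 2*F/(4 + F) (y(F) = (2*F)/(4 + F) = 2*F/(4 + F))
(-82 + y(s))*V(0) = (-82 + 2*(-1)/(4 - 1))*(-5) = (-82 + 2*(-1)/3)*(-5) = (-82 + 2*(-1)*(⅓))*(-5) = (-82 - ⅔)*(-5) = -248/3*(-5) = 1240/3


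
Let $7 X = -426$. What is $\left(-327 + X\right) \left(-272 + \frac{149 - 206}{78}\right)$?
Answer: $\frac{2750295}{26} \approx 1.0578 \cdot 10^{5}$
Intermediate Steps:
$X = - \frac{426}{7}$ ($X = \frac{1}{7} \left(-426\right) = - \frac{426}{7} \approx -60.857$)
$\left(-327 + X\right) \left(-272 + \frac{149 - 206}{78}\right) = \left(-327 - \frac{426}{7}\right) \left(-272 + \frac{149 - 206}{78}\right) = - \frac{2715 \left(-272 - \frac{19}{26}\right)}{7} = \left(- \frac{2715}{7}\right) \left(- \frac{7091}{26}\right) = \frac{2750295}{26}$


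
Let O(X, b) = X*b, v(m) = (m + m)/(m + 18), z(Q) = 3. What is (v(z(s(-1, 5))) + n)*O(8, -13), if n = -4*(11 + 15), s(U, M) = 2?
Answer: 75504/7 ≈ 10786.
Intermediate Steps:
n = -104 (n = -4*26 = -104)
v(m) = 2*m/(18 + m) (v(m) = (2*m)/(18 + m) = 2*m/(18 + m))
(v(z(s(-1, 5))) + n)*O(8, -13) = (2*3/(18 + 3) - 104)*(8*(-13)) = (2*3/21 - 104)*(-104) = (2*3*(1/21) - 104)*(-104) = (2/7 - 104)*(-104) = -726/7*(-104) = 75504/7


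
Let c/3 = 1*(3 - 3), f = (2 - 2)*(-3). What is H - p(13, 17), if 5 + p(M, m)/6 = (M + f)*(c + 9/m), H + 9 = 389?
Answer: 6268/17 ≈ 368.71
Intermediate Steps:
f = 0 (f = 0*(-3) = 0)
H = 380 (H = -9 + 389 = 380)
c = 0 (c = 3*(1*(3 - 3)) = 3*(1*0) = 3*0 = 0)
p(M, m) = -30 + 54*M/m (p(M, m) = -30 + 6*((M + 0)*(0 + 9/m)) = -30 + 6*(M*(9/m)) = -30 + 6*(9*M/m) = -30 + 54*M/m)
H - p(13, 17) = 380 - (-30 + 54*13/17) = 380 - (-30 + 54*13*(1/17)) = 380 - (-30 + 702/17) = 380 - 1*192/17 = 380 - 192/17 = 6268/17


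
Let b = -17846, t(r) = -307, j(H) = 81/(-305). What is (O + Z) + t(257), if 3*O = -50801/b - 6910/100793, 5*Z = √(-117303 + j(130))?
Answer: -1651653410305/5396255634 + 2*I*√2728034070/1525 ≈ -306.07 + 68.499*I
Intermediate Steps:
j(H) = -81/305 (j(H) = 81*(-1/305) = -81/305)
Z = 2*I*√2728034070/1525 (Z = √(-117303 - 81/305)/5 = √(-35777496/305)/5 = (2*I*√2728034070/305)/5 = 2*I*√2728034070/1525 ≈ 68.499*I)
O = 4997069333/5396255634 (O = (-50801/(-17846) - 6910/100793)/3 = (-50801*(-1/17846) - 6910*1/100793)/3 = (50801/17846 - 6910/100793)/3 = (⅓)*(4997069333/1798751878) = 4997069333/5396255634 ≈ 0.92603)
(O + Z) + t(257) = (4997069333/5396255634 + 2*I*√2728034070/1525) - 307 = -1651653410305/5396255634 + 2*I*√2728034070/1525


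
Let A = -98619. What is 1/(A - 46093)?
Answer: -1/144712 ≈ -6.9103e-6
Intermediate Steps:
1/(A - 46093) = 1/(-98619 - 46093) = 1/(-144712) = -1/144712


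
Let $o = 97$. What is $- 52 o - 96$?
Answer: $-5140$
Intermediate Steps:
$- 52 o - 96 = \left(-52\right) 97 - 96 = -5044 - 96 = -5140$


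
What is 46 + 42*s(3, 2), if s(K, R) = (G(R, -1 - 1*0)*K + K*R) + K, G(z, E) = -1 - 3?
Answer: -80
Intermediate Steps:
G(z, E) = -4
s(K, R) = -3*K + K*R (s(K, R) = (-4*K + K*R) + K = -3*K + K*R)
46 + 42*s(3, 2) = 46 + 42*(3*(-3 + 2)) = 46 + 42*(3*(-1)) = 46 + 42*(-3) = 46 - 126 = -80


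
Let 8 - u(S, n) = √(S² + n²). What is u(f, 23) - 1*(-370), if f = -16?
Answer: 378 - √785 ≈ 349.98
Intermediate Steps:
u(S, n) = 8 - √(S² + n²)
u(f, 23) - 1*(-370) = (8 - √((-16)² + 23²)) - 1*(-370) = (8 - √(256 + 529)) + 370 = (8 - √785) + 370 = 378 - √785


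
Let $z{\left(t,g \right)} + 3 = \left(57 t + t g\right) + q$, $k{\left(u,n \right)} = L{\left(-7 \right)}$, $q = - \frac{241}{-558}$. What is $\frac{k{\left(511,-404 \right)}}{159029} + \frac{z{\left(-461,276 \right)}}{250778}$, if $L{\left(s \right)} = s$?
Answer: $- \frac{13623671960791}{22253583805596} \approx -0.6122$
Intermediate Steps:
$q = \frac{241}{558}$ ($q = \left(-241\right) \left(- \frac{1}{558}\right) = \frac{241}{558} \approx 0.4319$)
$k{\left(u,n \right)} = -7$
$z{\left(t,g \right)} = - \frac{1433}{558} + 57 t + g t$ ($z{\left(t,g \right)} = -3 + \left(\left(57 t + t g\right) + \frac{241}{558}\right) = -3 + \left(\left(57 t + g t\right) + \frac{241}{558}\right) = -3 + \left(\frac{241}{558} + 57 t + g t\right) = - \frac{1433}{558} + 57 t + g t$)
$\frac{k{\left(511,-404 \right)}}{159029} + \frac{z{\left(-461,276 \right)}}{250778} = - \frac{7}{159029} + \frac{- \frac{1433}{558} + 57 \left(-461\right) + 276 \left(-461\right)}{250778} = \left(-7\right) \frac{1}{159029} + \left(- \frac{1433}{558} - 26277 - 127236\right) \frac{1}{250778} = - \frac{7}{159029} - \frac{85661687}{139934124} = - \frac{13623671960791}{22253583805596}$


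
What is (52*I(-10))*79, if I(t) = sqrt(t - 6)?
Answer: 16432*I ≈ 16432.0*I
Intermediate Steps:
I(t) = sqrt(-6 + t)
(52*I(-10))*79 = (52*sqrt(-6 - 10))*79 = (52*sqrt(-16))*79 = (52*(4*I))*79 = (208*I)*79 = 16432*I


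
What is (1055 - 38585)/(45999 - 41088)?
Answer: -12510/1637 ≈ -7.6420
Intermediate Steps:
(1055 - 38585)/(45999 - 41088) = -37530/4911 = -37530*1/4911 = -12510/1637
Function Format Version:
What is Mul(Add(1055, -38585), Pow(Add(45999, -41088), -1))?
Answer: Rational(-12510, 1637) ≈ -7.6420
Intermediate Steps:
Mul(Add(1055, -38585), Pow(Add(45999, -41088), -1)) = Mul(-37530, Pow(4911, -1)) = Mul(-37530, Rational(1, 4911)) = Rational(-12510, 1637)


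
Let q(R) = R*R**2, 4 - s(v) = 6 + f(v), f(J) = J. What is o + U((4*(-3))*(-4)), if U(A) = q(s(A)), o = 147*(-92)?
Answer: -138524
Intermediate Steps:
o = -13524
s(v) = -2 - v (s(v) = 4 - (6 + v) = 4 + (-6 - v) = -2 - v)
q(R) = R**3
U(A) = (-2 - A)**3
o + U((4*(-3))*(-4)) = -13524 - (2 + (4*(-3))*(-4))**3 = -13524 - (2 - 12*(-4))**3 = -13524 - (2 + 48)**3 = -13524 - 1*50**3 = -13524 - 1*125000 = -13524 - 125000 = -138524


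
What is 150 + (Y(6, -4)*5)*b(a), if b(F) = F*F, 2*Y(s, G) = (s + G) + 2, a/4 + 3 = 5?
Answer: 790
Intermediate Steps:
a = 8 (a = -12 + 4*5 = -12 + 20 = 8)
Y(s, G) = 1 + G/2 + s/2 (Y(s, G) = ((s + G) + 2)/2 = ((G + s) + 2)/2 = (2 + G + s)/2 = 1 + G/2 + s/2)
b(F) = F**2
150 + (Y(6, -4)*5)*b(a) = 150 + ((1 + (1/2)*(-4) + (1/2)*6)*5)*8**2 = 150 + ((1 - 2 + 3)*5)*64 = 150 + (2*5)*64 = 150 + 10*64 = 150 + 640 = 790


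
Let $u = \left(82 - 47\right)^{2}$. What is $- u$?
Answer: $-1225$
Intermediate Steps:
$u = 1225$ ($u = 35^{2} = 1225$)
$- u = \left(-1\right) 1225 = -1225$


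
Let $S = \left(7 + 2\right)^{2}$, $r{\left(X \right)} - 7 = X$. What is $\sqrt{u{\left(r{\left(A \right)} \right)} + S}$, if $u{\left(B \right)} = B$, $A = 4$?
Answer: $2 \sqrt{23} \approx 9.5917$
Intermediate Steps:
$r{\left(X \right)} = 7 + X$
$S = 81$ ($S = 9^{2} = 81$)
$\sqrt{u{\left(r{\left(A \right)} \right)} + S} = \sqrt{\left(7 + 4\right) + 81} = \sqrt{11 + 81} = \sqrt{92} = 2 \sqrt{23}$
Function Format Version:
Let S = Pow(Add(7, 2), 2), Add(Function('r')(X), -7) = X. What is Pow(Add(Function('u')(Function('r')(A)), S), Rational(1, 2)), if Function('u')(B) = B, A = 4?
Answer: Mul(2, Pow(23, Rational(1, 2))) ≈ 9.5917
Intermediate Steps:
Function('r')(X) = Add(7, X)
S = 81 (S = Pow(9, 2) = 81)
Pow(Add(Function('u')(Function('r')(A)), S), Rational(1, 2)) = Pow(Add(Add(7, 4), 81), Rational(1, 2)) = Pow(Add(11, 81), Rational(1, 2)) = Pow(92, Rational(1, 2)) = Mul(2, Pow(23, Rational(1, 2)))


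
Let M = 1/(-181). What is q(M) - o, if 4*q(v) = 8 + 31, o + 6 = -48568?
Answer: 194335/4 ≈ 48584.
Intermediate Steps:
o = -48574 (o = -6 - 48568 = -48574)
M = -1/181 ≈ -0.0055249
q(v) = 39/4 (q(v) = (8 + 31)/4 = (¼)*39 = 39/4)
q(M) - o = 39/4 - 1*(-48574) = 39/4 + 48574 = 194335/4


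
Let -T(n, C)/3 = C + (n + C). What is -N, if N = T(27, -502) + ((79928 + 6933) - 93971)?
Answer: 4179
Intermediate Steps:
T(n, C) = -6*C - 3*n (T(n, C) = -3*(C + (n + C)) = -3*(C + (C + n)) = -3*(n + 2*C) = -6*C - 3*n)
N = -4179 (N = (-6*(-502) - 3*27) + ((79928 + 6933) - 93971) = (3012 - 81) + (86861 - 93971) = 2931 - 7110 = -4179)
-N = -1*(-4179) = 4179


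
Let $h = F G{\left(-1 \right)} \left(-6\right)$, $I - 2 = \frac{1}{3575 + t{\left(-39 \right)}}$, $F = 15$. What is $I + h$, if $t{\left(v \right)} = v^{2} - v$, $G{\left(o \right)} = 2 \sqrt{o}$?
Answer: $\frac{10271}{5135} - 180 i \approx 2.0002 - 180.0 i$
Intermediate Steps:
$I = \frac{10271}{5135}$ ($I = 2 + \frac{1}{3575 - 39 \left(-1 - 39\right)} = 2 + \frac{1}{3575 - -1560} = 2 + \frac{1}{3575 + 1560} = 2 + \frac{1}{5135} = \frac{10271}{5135} \approx 2.0002$)
$h = - 180 i$ ($h = 15 \cdot 2 \sqrt{-1} \left(-6\right) = 15 \cdot 2 i \left(-6\right) = 30 i \left(-6\right) = - 180 i \approx - 180.0 i$)
$I + h = \frac{10271}{5135} - 180 i$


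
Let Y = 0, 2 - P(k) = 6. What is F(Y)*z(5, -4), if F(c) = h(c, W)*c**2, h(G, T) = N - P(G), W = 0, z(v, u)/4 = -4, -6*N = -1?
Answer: 0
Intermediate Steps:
N = 1/6 (N = -1/6*(-1) = 1/6 ≈ 0.16667)
z(v, u) = -16 (z(v, u) = 4*(-4) = -16)
P(k) = -4 (P(k) = 2 - 1*6 = 2 - 6 = -4)
h(G, T) = 25/6 (h(G, T) = 1/6 - 1*(-4) = 1/6 + 4 = 25/6)
F(c) = 25*c**2/6
F(Y)*z(5, -4) = ((25/6)*0**2)*(-16) = ((25/6)*0)*(-16) = 0*(-16) = 0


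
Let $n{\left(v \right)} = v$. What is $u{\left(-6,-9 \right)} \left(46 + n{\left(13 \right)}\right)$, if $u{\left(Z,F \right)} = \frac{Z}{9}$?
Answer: $- \frac{118}{3} \approx -39.333$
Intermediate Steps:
$u{\left(Z,F \right)} = \frac{Z}{9}$ ($u{\left(Z,F \right)} = Z \frac{1}{9} = \frac{Z}{9}$)
$u{\left(-6,-9 \right)} \left(46 + n{\left(13 \right)}\right) = \frac{1}{9} \left(-6\right) \left(46 + 13\right) = \left(- \frac{2}{3}\right) 59 = - \frac{118}{3}$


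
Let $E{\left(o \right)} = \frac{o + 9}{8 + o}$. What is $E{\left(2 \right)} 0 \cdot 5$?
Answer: $0$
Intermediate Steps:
$E{\left(o \right)} = \frac{9 + o}{8 + o}$
$E{\left(2 \right)} 0 \cdot 5 = \frac{9 + 2}{8 + 2} \cdot 0 \cdot 5 = \frac{1}{10} \cdot 11 \cdot 0 = \frac{11}{10} \cdot 0 = 0$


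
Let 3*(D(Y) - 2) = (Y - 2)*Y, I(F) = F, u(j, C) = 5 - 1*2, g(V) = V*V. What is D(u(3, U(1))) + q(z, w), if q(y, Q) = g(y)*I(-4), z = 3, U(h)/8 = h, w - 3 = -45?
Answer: -33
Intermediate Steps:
w = -42 (w = 3 - 45 = -42)
U(h) = 8*h
g(V) = V**2
u(j, C) = 3 (u(j, C) = 5 - 2 = 3)
q(y, Q) = -4*y**2 (q(y, Q) = y**2*(-4) = -4*y**2)
D(Y) = 2 + Y*(-2 + Y)/3 (D(Y) = 2 + ((Y - 2)*Y)/3 = 2 + ((-2 + Y)*Y)/3 = 2 + (Y*(-2 + Y))/3 = 2 + Y*(-2 + Y)/3)
D(u(3, U(1))) + q(z, w) = (2 - 2/3*3 + (1/3)*3**2) - 4*3**2 = (2 - 2 + (1/3)*9) - 4*9 = (2 - 2 + 3) - 36 = 3 - 36 = -33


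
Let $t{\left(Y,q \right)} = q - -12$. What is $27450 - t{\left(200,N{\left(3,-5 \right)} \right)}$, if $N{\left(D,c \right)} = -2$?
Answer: $27440$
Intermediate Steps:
$t{\left(Y,q \right)} = 12 + q$ ($t{\left(Y,q \right)} = q + 12 = 12 + q$)
$27450 - t{\left(200,N{\left(3,-5 \right)} \right)} = 27450 - \left(12 - 2\right) = 27450 - 10 = 27440$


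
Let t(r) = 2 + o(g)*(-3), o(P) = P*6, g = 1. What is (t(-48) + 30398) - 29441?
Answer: 941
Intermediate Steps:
o(P) = 6*P
t(r) = -16 (t(r) = 2 + (6*1)*(-3) = 2 + 6*(-3) = 2 - 18 = -16)
(t(-48) + 30398) - 29441 = (-16 + 30398) - 29441 = 30382 - 29441 = 941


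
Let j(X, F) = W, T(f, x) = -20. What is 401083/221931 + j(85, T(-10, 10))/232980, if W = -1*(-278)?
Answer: 15584335693/8617580730 ≈ 1.8084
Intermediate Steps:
W = 278
j(X, F) = 278
401083/221931 + j(85, T(-10, 10))/232980 = 401083/221931 + 278/232980 = 401083*(1/221931) + 278*(1/232980) = 401083/221931 + 139/116490 = 15584335693/8617580730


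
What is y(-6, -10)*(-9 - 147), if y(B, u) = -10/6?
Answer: 260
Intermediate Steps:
y(B, u) = -5/3 (y(B, u) = -10*⅙ = -5/3)
y(-6, -10)*(-9 - 147) = -5*(-9 - 147)/3 = -5/3*(-156) = 260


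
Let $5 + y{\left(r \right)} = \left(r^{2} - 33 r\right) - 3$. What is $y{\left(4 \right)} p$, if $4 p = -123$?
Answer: $3813$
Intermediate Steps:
$p = - \frac{123}{4}$ ($p = \frac{1}{4} \left(-123\right) = - \frac{123}{4} \approx -30.75$)
$y{\left(r \right)} = -8 + r^{2} - 33 r$ ($y{\left(r \right)} = -5 - \left(3 - r^{2} + 33 r\right) = -8 + r^{2} - 33 r$)
$y{\left(4 \right)} p = \left(-8 + 4^{2} - 132\right) \left(- \frac{123}{4}\right) = \left(-8 + 16 - 132\right) \left(- \frac{123}{4}\right) = \left(-124\right) \left(- \frac{123}{4}\right) = 3813$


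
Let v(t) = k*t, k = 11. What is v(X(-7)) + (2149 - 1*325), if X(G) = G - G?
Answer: 1824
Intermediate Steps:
X(G) = 0
v(t) = 11*t
v(X(-7)) + (2149 - 1*325) = 11*0 + (2149 - 1*325) = 0 + (2149 - 325) = 0 + 1824 = 1824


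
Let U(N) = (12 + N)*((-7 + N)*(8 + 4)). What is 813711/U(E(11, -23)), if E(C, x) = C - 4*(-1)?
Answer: 271237/864 ≈ 313.93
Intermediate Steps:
E(C, x) = 4 + C (E(C, x) = C + 4 = 4 + C)
U(N) = (-84 + 12*N)*(12 + N) (U(N) = (12 + N)*((-7 + N)*12) = (12 + N)*(-84 + 12*N) = (-84 + 12*N)*(12 + N))
813711/U(E(11, -23)) = 813711/(-1008 + 12*(4 + 11)**2 + 60*(4 + 11)) = 813711/(-1008 + 12*15**2 + 60*15) = 813711/(-1008 + 12*225 + 900) = 813711/(-1008 + 2700 + 900) = 813711/2592 = 813711*(1/2592) = 271237/864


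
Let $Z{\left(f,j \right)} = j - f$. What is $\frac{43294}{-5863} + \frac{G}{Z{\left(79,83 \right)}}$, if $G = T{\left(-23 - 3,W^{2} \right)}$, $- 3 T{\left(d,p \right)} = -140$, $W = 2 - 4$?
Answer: $\frac{75323}{17589} \approx 4.2824$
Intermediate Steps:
$W = -2$ ($W = 2 - 4 = -2$)
$T{\left(d,p \right)} = \frac{140}{3}$ ($T{\left(d,p \right)} = \left(- \frac{1}{3}\right) \left(-140\right) = \frac{140}{3}$)
$G = \frac{140}{3} \approx 46.667$
$\frac{43294}{-5863} + \frac{G}{Z{\left(79,83 \right)}} = \frac{43294}{-5863} + \frac{140}{3 \left(83 - 79\right)} = 43294 \left(- \frac{1}{5863}\right) + \frac{140}{3 \left(83 - 79\right)} = - \frac{43294}{5863} + \frac{140}{3 \cdot 4} = - \frac{43294}{5863} + \frac{140}{3} \cdot \frac{1}{4} = - \frac{43294}{5863} + \frac{35}{3} = \frac{75323}{17589}$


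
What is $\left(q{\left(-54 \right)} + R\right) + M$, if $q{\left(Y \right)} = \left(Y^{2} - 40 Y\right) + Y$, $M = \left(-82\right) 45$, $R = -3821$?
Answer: $-2489$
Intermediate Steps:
$M = -3690$
$q{\left(Y \right)} = Y^{2} - 39 Y$
$\left(q{\left(-54 \right)} + R\right) + M = \left(- 54 \left(-39 - 54\right) - 3821\right) - 3690 = \left(\left(-54\right) \left(-93\right) - 3821\right) - 3690 = \left(5022 - 3821\right) - 3690 = 1201 - 3690 = -2489$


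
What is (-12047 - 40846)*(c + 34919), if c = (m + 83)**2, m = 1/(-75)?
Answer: -1382020927227/625 ≈ -2.2112e+9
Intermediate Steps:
m = -1/75 ≈ -0.013333
c = 38738176/5625 (c = (-1/75 + 83)**2 = (6224/75)**2 = 38738176/5625 ≈ 6886.8)
(-12047 - 40846)*(c + 34919) = (-12047 - 40846)*(38738176/5625 + 34919) = -52893*235157551/5625 = -1382020927227/625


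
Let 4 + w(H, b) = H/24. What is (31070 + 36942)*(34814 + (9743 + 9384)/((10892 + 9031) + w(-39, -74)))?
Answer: 377288473987544/159339 ≈ 2.3678e+9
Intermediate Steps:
w(H, b) = -4 + H/24
(31070 + 36942)*(34814 + (9743 + 9384)/((10892 + 9031) + w(-39, -74))) = (31070 + 36942)*(34814 + (9743 + 9384)/((10892 + 9031) + (-4 + (1/24)*(-39)))) = 68012*(34814 + 19127/(19923 + (-4 - 13/8))) = 68012*(34814 + 19127/(19923 - 45/8)) = 68012*(34814 + 19127/(159339/8)) = 68012*(34814 + 19127*(8/159339)) = 68012*(34814 + 153016/159339) = 68012*(5547380962/159339) = 377288473987544/159339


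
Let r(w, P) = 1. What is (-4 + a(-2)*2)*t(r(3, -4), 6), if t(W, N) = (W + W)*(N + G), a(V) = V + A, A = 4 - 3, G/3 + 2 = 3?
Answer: -108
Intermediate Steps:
G = 3 (G = -6 + 3*3 = -6 + 9 = 3)
A = 1
a(V) = 1 + V (a(V) = V + 1 = 1 + V)
t(W, N) = 2*W*(3 + N) (t(W, N) = (W + W)*(N + 3) = (2*W)*(3 + N) = 2*W*(3 + N))
(-4 + a(-2)*2)*t(r(3, -4), 6) = (-4 + (1 - 2)*2)*(2*1*(3 + 6)) = (-4 - 1*2)*(2*1*9) = (-4 - 2)*18 = -6*18 = -108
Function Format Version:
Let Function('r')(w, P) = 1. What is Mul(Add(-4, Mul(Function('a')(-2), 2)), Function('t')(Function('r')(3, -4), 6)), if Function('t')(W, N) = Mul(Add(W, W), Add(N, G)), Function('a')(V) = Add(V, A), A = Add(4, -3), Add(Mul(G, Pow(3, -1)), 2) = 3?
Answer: -108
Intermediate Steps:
G = 3 (G = Add(-6, Mul(3, 3)) = Add(-6, 9) = 3)
A = 1
Function('a')(V) = Add(1, V) (Function('a')(V) = Add(V, 1) = Add(1, V))
Function('t')(W, N) = Mul(2, W, Add(3, N)) (Function('t')(W, N) = Mul(Add(W, W), Add(N, 3)) = Mul(Mul(2, W), Add(3, N)) = Mul(2, W, Add(3, N)))
Mul(Add(-4, Mul(Function('a')(-2), 2)), Function('t')(Function('r')(3, -4), 6)) = Mul(Add(-4, Mul(Add(1, -2), 2)), Mul(2, 1, Add(3, 6))) = Mul(Add(-4, Mul(-1, 2)), Mul(2, 1, 9)) = Mul(Add(-4, -2), 18) = Mul(-6, 18) = -108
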